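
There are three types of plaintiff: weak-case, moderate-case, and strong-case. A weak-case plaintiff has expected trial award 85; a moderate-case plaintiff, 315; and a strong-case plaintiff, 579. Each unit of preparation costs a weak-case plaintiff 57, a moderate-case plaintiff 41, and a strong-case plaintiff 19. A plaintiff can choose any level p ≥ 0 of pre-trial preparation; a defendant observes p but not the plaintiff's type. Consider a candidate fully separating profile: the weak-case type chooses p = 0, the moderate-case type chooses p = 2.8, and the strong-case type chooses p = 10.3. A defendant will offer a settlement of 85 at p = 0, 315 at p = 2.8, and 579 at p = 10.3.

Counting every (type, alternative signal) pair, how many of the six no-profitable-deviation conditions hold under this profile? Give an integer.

Weak-case (own payoff 85): to p=2.8 gives 315 − 57×2.8 = 155.4 → profitable ✗; to p=10.3 gives 579 − 57×10.3 = -8.1 → no gain ✓.
Moderate-case (own payoff 315 − 41×2.8 = 200.2): to p=0 gives 85 → no gain ✓; to p=10.3 gives 579 − 41×10.3 = 156.7 → no gain ✓.
Strong-case (own payoff 579 − 19×10.3 = 383.3): to p=0 gives 85 → no gain ✓; to p=2.8 gives 315 − 19×2.8 = 261.8 → no gain ✓.
5 of the 6 constraints hold; not an equilibrium.

5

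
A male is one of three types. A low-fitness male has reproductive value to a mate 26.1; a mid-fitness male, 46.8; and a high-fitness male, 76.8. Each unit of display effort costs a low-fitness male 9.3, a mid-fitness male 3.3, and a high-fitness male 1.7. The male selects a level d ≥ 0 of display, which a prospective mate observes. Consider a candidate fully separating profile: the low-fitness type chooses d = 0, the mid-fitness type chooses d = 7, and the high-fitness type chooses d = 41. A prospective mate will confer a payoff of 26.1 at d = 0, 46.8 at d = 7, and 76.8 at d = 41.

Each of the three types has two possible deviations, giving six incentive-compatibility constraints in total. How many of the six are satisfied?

3

High-fitness (own payoff 76.8 − 1.7×41 = 7.1): to d=0 gives 26.1 → profitable ✗; to d=7 gives 46.8 − 1.7×7 = 34.9 → profitable ✗.
Mid-fitness (own payoff 46.8 − 3.3×7 = 23.7): to d=0 gives 26.1 → profitable ✗; to d=41 gives 76.8 − 3.3×41 = -58.5 → no gain ✓.
Low-fitness (own payoff 26.1): to d=7 gives 46.8 − 9.3×7 = -18.3 → no gain ✓; to d=41 gives 76.8 − 9.3×41 = -304.5 → no gain ✓.
3 of the 6 constraints hold; not an equilibrium.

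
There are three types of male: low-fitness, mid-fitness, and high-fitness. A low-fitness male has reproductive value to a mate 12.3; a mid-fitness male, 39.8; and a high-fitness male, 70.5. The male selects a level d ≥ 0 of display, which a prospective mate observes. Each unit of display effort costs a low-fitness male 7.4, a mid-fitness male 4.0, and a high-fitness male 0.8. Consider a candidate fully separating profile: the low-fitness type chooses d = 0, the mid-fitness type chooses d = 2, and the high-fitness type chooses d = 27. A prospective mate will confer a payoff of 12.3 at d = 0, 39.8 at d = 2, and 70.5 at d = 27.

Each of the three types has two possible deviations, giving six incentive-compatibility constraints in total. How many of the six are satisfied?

Low-fitness (own payoff 12.3): to d=2 gives 39.8 − 7.4×2 = 25 → profitable ✗; to d=27 gives 70.5 − 7.4×27 = -129.3 → no gain ✓.
High-fitness (own payoff 70.5 − 0.8×27 = 48.9): to d=0 gives 12.3 → no gain ✓; to d=2 gives 39.8 − 0.8×2 = 38.2 → no gain ✓.
Mid-fitness (own payoff 39.8 − 4.0×2 = 31.8): to d=0 gives 12.3 → no gain ✓; to d=27 gives 70.5 − 4.0×27 = -37.5 → no gain ✓.
5 of the 6 constraints hold; not an equilibrium.

5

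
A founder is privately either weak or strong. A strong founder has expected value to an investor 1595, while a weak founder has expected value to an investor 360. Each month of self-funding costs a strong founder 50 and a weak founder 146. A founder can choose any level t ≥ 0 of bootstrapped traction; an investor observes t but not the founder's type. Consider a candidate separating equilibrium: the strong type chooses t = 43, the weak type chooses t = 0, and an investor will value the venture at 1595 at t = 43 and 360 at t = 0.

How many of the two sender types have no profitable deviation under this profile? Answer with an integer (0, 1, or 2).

1

Weak type: stay at 0 → 360; mimic → 1595 − 146 × 43 = -4683. IC holds (360 ≥ -4683).
Strong type: signal → 1595 − 50 × 43 = -555; deviate to 0 → 360. IC fails (-555 < 360).
1 of 2 constraints hold, so this profile is not an equilibrium.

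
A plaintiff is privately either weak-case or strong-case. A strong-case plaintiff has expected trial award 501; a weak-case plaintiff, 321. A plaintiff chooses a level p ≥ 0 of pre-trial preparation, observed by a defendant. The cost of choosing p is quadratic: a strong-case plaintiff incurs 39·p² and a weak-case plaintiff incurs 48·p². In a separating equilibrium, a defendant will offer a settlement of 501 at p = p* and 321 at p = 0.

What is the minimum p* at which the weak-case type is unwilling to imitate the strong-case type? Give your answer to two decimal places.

1.94

The weak-case type at p = 0 receives 321; imitating at p* yields 501 − 48·p*².
Indifference: 321 = 501 − 48·p*², so p*² = (501 − 321) / 48 = 3.75.
p* = √3.75 ≈ 1.94.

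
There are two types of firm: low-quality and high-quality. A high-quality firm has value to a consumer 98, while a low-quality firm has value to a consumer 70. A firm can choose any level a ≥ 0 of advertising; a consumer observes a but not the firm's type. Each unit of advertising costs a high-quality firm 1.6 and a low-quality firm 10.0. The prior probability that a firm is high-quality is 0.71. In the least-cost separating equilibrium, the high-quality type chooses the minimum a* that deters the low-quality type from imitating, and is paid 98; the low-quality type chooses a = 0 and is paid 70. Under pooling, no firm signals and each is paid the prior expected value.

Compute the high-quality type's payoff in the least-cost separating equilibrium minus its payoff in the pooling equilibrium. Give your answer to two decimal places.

Least-cost separating signal: a* solves 70 = 98 − 10.0·a*, so a* = (98 − 70)/10.0 = 2.8.
High-quality type's separating payoff: 98 − 1.6 × a* = 98 − 1.6 × (98 − 70)/10.0 = 98 − 44.8/10.0 = 93.52.
Pooling payoff: 0.71 × 98 + 0.29 × 70 = 89.88.
Difference: 93.52 − 89.88 = 3.64.
The high-quality type prefers to separate.

3.64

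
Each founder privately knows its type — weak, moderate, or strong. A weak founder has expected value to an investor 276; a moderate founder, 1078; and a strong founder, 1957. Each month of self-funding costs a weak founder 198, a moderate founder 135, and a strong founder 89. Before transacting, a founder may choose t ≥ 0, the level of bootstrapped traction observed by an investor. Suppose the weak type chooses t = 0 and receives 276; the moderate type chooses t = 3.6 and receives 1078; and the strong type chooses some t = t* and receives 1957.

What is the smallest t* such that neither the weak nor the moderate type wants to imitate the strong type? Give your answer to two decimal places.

10.11

Moderate type (on-path payoff 1078 − 135×3.6 = 592) won't mimic when 592 ≥ 1957 − 135·t*, i.e. t* ≥ 10.11.
Weak type (on-path payoff 276) won't mimic when 276 ≥ 1957 − 198·t*, i.e. t* ≥ 8.49.
Both must hold, so t* = max(8.49, 10.11) = 10.11. The moderate type's constraint binds.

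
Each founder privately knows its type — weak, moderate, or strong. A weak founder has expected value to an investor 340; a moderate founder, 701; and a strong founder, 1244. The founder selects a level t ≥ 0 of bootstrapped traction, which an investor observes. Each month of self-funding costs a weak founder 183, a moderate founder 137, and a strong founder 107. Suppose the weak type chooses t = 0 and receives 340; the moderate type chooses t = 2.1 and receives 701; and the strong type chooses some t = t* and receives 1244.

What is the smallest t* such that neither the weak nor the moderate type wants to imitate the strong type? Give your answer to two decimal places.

6.06

Moderate type (on-path payoff 701 − 137×2.1 = 413.3) won't mimic when 413.3 ≥ 1244 − 137·t*, i.e. t* ≥ 6.06.
Weak type (on-path payoff 340) won't mimic when 340 ≥ 1244 − 183·t*, i.e. t* ≥ 4.94.
Both must hold, so t* = max(4.94, 6.06) = 6.06. The moderate type's constraint binds.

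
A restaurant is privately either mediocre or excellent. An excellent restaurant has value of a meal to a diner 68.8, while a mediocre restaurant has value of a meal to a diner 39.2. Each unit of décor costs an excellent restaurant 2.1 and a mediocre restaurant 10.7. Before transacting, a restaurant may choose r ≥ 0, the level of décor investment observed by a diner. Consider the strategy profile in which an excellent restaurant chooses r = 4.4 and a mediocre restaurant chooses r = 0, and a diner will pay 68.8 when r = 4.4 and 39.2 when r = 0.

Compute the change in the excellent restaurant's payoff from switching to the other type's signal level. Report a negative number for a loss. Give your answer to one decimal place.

Playing r = 4.4 the excellent restaurant receives 68.8 − 2.1 × 4.4 = 59.56.
Deviating to r = 0 yields 39.2 instead.
Gain from deviating: 39.2 − 59.56 = -20.36, i.e. -20.4 to one decimal place.
The gain is negative, so the excellent type's incentive-compatibility constraint is satisfied.

-20.4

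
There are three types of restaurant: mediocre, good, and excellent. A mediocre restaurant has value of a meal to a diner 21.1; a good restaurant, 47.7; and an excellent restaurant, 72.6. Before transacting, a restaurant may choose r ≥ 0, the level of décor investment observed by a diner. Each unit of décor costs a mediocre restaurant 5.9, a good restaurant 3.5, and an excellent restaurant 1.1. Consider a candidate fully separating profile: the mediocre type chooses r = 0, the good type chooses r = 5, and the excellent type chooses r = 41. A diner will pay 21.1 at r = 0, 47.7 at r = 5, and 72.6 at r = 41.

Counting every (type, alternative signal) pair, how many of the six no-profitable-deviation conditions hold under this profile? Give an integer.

5

Good (own payoff 47.7 − 3.5×5 = 30.2): to r=0 gives 21.1 → no gain ✓; to r=41 gives 72.6 − 3.5×41 = -70.9 → no gain ✓.
Excellent (own payoff 72.6 − 1.1×41 = 27.5): to r=0 gives 21.1 → no gain ✓; to r=5 gives 47.7 − 1.1×5 = 42.2 → profitable ✗.
Mediocre (own payoff 21.1): to r=5 gives 47.7 − 5.9×5 = 18.2 → no gain ✓; to r=41 gives 72.6 − 5.9×41 = -169.3 → no gain ✓.
5 of the 6 constraints hold; not an equilibrium.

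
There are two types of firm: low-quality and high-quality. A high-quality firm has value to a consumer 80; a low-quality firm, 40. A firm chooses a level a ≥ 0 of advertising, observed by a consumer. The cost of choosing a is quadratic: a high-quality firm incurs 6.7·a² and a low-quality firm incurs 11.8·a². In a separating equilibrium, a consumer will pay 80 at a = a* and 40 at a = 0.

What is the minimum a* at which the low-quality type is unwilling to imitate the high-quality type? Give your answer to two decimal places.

The low-quality type at a = 0 receives 40; imitating at a* yields 80 − 11.8·a*².
Indifference: 40 = 80 − 11.8·a*², so a*² = (80 − 40) / 11.8 ≈ 3.3898.
a* = √3.3898 ≈ 1.84.

1.84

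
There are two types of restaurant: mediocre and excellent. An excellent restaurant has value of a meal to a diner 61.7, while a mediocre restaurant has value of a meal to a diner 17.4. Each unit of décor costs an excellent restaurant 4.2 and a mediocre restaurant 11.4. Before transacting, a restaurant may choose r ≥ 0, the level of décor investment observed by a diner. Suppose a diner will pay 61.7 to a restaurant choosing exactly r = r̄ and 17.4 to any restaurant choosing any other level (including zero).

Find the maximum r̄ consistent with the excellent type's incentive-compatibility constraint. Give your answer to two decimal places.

10.55

Choosing r̄ yields the excellent type 61.7 − 4.2·r̄; choosing zero yields 17.4.
The excellent type is indifferent at 61.7 − 4.2·r̄ = 17.4, i.e. r̄ = (61.7 − 17.4) / 4.2 ≈ 10.55.
For any r̄ above 10.55 the excellent type would rather pool at zero, so separation collapses.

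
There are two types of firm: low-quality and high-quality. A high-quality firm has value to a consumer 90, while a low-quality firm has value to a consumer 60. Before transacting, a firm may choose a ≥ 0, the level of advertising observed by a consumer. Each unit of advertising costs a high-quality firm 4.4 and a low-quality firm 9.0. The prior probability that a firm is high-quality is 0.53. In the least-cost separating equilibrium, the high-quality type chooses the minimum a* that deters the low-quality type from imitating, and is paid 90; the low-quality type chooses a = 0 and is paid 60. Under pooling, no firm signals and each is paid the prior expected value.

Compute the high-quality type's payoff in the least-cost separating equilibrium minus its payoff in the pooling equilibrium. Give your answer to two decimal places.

Least-cost separating signal: a* solves 60 = 90 − 9.0·a*, so a* = (90 − 60)/9.0 ≈ 3.3333.
High-quality type's separating payoff: 90 − 4.4 × a* = 90 − 4.4 × (90 − 60)/9.0 = 90 − 132/9.0 ≈ 75.3333.
Pooling payoff: 0.53 × 90 + 0.47 × 60 = 75.9.
Difference: 75.3333 − 75.9 = -0.5667, i.e. -0.57 to two decimal places.
The high-quality type would prefer the pooling outcome.

-0.57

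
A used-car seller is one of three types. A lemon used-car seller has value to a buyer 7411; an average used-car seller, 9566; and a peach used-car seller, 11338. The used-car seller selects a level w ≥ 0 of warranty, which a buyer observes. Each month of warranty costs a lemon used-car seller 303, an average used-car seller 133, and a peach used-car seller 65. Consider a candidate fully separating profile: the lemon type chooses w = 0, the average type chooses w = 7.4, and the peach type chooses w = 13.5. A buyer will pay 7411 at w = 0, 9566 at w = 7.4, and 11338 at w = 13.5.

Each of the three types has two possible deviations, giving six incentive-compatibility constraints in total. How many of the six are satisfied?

Peach (own payoff 11338 − 65×13.5 = 10460.5): to w=0 gives 7411 → no gain ✓; to w=7.4 gives 9566 − 65×7.4 = 9085 → no gain ✓.
Average (own payoff 9566 − 133×7.4 = 8581.8): to w=0 gives 7411 → no gain ✓; to w=13.5 gives 11338 − 133×13.5 = 9542.5 → profitable ✗.
Lemon (own payoff 7411): to w=7.4 gives 9566 − 303×7.4 = 7323.8 → no gain ✓; to w=13.5 gives 11338 − 303×13.5 = 7247.5 → no gain ✓.
5 of the 6 constraints hold; not an equilibrium.

5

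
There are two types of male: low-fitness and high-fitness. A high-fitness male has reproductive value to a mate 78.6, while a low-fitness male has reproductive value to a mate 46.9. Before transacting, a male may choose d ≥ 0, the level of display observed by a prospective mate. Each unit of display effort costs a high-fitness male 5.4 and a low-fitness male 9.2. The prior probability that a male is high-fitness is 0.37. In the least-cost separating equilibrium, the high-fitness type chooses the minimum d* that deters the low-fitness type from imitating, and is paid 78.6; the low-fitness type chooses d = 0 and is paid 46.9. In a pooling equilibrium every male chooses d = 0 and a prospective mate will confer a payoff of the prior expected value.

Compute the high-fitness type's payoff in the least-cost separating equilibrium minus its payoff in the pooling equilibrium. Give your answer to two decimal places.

1.36

Least-cost separating signal: d* solves 46.9 = 78.6 − 9.2·d*, so d* = (78.6 − 46.9)/9.2 ≈ 3.4457.
High-fitness type's separating payoff: 78.6 − 5.4 × d* = 78.6 − 5.4 × (78.6 − 46.9)/9.2 = 78.6 − 171.18/9.2 ≈ 59.9935.
Pooling payoff: 0.37 × 78.6 + 0.63 × 46.9 = 58.629.
Difference: 59.9935 − 58.629 = 1.3645, i.e. 1.36 to two decimal places.
The high-fitness type prefers to separate.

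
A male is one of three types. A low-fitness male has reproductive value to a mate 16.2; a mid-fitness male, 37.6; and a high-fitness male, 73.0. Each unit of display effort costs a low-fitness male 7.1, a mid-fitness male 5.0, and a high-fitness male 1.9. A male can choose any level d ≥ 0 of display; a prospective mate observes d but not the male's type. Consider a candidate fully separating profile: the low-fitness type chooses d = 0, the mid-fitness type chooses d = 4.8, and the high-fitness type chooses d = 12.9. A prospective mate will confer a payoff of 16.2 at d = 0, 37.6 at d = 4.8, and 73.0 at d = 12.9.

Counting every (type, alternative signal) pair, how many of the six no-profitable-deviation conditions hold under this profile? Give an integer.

Mid-fitness (own payoff 37.6 − 5.0×4.8 = 13.6): to d=0 gives 16.2 → profitable ✗; to d=12.9 gives 73.0 − 5.0×12.9 = 8.5 → no gain ✓.
Low-fitness (own payoff 16.2): to d=4.8 gives 37.6 − 7.1×4.8 = 3.52 → no gain ✓; to d=12.9 gives 73.0 − 7.1×12.9 = -18.59 → no gain ✓.
High-fitness (own payoff 73.0 − 1.9×12.9 = 48.49): to d=0 gives 16.2 → no gain ✓; to d=4.8 gives 37.6 − 1.9×4.8 = 28.48 → no gain ✓.
5 of the 6 constraints hold; not an equilibrium.

5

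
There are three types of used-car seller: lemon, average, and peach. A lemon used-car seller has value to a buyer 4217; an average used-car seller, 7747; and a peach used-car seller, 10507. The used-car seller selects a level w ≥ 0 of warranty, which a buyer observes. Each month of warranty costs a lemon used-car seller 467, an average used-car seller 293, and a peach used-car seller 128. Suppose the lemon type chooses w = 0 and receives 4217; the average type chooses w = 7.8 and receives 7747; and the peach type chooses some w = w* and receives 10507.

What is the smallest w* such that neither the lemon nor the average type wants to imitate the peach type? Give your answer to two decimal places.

17.22

Average type (on-path payoff 7747 − 293×7.8 = 5461.6) won't mimic when 5461.6 ≥ 10507 − 293·w*, i.e. w* ≥ 17.22.
Lemon type (on-path payoff 4217) won't mimic when 4217 ≥ 10507 − 467·w*, i.e. w* ≥ 13.47.
Both must hold, so w* = max(13.47, 17.22) = 17.22. The average type's constraint binds.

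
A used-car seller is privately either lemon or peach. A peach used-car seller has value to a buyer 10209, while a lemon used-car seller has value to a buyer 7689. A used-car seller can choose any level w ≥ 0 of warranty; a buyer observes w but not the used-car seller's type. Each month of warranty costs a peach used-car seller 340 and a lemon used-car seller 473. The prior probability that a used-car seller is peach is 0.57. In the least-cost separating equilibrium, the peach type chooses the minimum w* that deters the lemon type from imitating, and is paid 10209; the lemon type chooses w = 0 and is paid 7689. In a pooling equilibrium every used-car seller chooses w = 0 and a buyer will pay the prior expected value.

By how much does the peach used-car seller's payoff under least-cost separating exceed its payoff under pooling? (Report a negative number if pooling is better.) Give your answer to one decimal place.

Least-cost separating signal: w* solves 7689 = 10209 − 473·w*, so w* = (10209 − 7689)/473 ≈ 5.3277.
Peach type's separating payoff: 10209 − 340 × w* = 10209 − 340 × (10209 − 7689)/473 = 10209 − 856800/473 ≈ 8397.584.
Pooling payoff: 0.57 × 10209 + 0.43 × 7689 = 9125.4.
Difference: 8397.584 − 9125.4 = -727.816, i.e. -727.8 to one decimal place.
The peach type would prefer the pooling outcome.

-727.8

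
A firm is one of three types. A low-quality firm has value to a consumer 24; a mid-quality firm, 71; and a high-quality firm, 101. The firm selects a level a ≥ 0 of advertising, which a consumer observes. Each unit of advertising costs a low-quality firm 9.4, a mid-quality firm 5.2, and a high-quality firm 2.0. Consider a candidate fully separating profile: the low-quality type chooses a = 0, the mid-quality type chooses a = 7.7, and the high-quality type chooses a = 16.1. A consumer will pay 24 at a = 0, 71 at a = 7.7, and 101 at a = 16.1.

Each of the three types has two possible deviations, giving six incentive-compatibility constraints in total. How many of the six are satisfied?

6

Low-quality (own payoff 24): to a=7.7 gives 71 − 9.4×7.7 = -1.38 → no gain ✓; to a=16.1 gives 101 − 9.4×16.1 = -50.34 → no gain ✓.
Mid-quality (own payoff 71 − 5.2×7.7 = 30.96): to a=0 gives 24 → no gain ✓; to a=16.1 gives 101 − 5.2×16.1 = 17.28 → no gain ✓.
High-quality (own payoff 101 − 2.0×16.1 = 68.8): to a=0 gives 24 → no gain ✓; to a=7.7 gives 71 − 2.0×7.7 = 55.6 → no gain ✓.
6 of the 6 constraints hold; this profile is a separating equilibrium.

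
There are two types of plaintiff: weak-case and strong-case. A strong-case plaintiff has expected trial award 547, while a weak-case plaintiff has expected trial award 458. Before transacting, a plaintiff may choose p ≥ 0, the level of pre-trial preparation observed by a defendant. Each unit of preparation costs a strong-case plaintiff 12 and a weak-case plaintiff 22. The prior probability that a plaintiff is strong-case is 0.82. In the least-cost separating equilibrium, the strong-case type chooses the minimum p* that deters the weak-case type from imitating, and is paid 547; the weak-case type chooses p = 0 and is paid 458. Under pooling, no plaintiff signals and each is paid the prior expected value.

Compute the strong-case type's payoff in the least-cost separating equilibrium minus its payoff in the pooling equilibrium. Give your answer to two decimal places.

-32.53

Least-cost separating signal: p* solves 458 = 547 − 22·p*, so p* = (547 − 458)/22 ≈ 4.0455.
Strong-case type's separating payoff: 547 − 12 × p* = 547 − 12 × (547 − 458)/22 = 547 − 1068/22 ≈ 498.4545.
Pooling payoff: 0.82 × 547 + 0.18 × 458 = 530.98.
Difference: 498.4545 − 530.98 = -32.5255, i.e. -32.53 to two decimal places.
The strong-case type would prefer the pooling outcome.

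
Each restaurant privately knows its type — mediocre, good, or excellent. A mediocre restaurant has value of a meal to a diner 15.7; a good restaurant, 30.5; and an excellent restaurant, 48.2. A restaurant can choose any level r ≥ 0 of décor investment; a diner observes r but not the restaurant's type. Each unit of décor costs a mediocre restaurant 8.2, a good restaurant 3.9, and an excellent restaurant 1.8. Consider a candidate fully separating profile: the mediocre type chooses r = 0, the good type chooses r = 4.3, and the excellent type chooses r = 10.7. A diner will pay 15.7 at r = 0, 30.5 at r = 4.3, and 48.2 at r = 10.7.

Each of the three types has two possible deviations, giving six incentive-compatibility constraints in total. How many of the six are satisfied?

Good (own payoff 30.5 − 3.9×4.3 = 13.73): to r=0 gives 15.7 → profitable ✗; to r=10.7 gives 48.2 − 3.9×10.7 = 6.47 → no gain ✓.
Excellent (own payoff 48.2 − 1.8×10.7 = 28.94): to r=0 gives 15.7 → no gain ✓; to r=4.3 gives 30.5 − 1.8×4.3 = 22.76 → no gain ✓.
Mediocre (own payoff 15.7): to r=4.3 gives 30.5 − 8.2×4.3 = -4.76 → no gain ✓; to r=10.7 gives 48.2 − 8.2×10.7 = -39.54 → no gain ✓.
5 of the 6 constraints hold; not an equilibrium.

5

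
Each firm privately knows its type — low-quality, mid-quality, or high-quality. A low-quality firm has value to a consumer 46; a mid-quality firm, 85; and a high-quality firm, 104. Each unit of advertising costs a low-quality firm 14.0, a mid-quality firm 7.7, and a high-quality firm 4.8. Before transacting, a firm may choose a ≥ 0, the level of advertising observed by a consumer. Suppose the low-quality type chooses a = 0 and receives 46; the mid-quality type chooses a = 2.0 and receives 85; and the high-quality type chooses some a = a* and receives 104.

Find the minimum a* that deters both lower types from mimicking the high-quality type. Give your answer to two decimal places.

4.47

Mid-quality type (on-path payoff 85 − 7.7×2.0 = 69.6) won't mimic when 69.6 ≥ 104 − 7.7·a*, i.e. a* ≥ 4.47.
Low-quality type (on-path payoff 46) won't mimic when 46 ≥ 104 − 14.0·a*, i.e. a* ≥ 4.14.
Both must hold, so a* = max(4.14, 4.47) = 4.47. The mid-quality type's constraint binds.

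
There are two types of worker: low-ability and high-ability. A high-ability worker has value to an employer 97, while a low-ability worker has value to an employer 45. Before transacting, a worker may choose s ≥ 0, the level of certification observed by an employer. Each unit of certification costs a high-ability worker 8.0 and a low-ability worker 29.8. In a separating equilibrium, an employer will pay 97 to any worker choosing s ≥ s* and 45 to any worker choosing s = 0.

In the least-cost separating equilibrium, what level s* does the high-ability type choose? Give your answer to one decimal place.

1.7

A low-ability worker choosing s = 0 receives 45.
Imitating at s* instead would pay 97 at cost 29.8·s*, netting 97 − 29.8·s*.
Indifference: 45 = 97 − 29.8·s*, so s* = (97 − 45) / 29.8 ≈ 1.7.
At s* the low-ability type's incentive constraint just binds; the high-ability type strictly prefers s* since its per-unit cost is lower.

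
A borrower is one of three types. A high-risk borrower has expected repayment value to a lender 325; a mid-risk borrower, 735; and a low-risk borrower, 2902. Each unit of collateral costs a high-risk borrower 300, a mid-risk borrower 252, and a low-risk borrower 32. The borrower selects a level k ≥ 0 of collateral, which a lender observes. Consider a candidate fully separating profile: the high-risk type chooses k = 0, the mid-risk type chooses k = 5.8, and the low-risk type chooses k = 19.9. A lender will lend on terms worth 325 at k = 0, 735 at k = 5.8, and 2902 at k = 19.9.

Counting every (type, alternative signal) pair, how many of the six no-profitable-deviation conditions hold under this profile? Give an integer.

Mid-risk (own payoff 735 − 252×5.8 = -726.6): to k=0 gives 325 → profitable ✗; to k=19.9 gives 2902 − 252×19.9 = -2112.8 → no gain ✓.
High-risk (own payoff 325): to k=5.8 gives 735 − 300×5.8 = -1005 → no gain ✓; to k=19.9 gives 2902 − 300×19.9 = -3068 → no gain ✓.
Low-risk (own payoff 2902 − 32×19.9 = 2265.2): to k=0 gives 325 → no gain ✓; to k=5.8 gives 735 − 32×5.8 = 549.4 → no gain ✓.
5 of the 6 constraints hold; not an equilibrium.

5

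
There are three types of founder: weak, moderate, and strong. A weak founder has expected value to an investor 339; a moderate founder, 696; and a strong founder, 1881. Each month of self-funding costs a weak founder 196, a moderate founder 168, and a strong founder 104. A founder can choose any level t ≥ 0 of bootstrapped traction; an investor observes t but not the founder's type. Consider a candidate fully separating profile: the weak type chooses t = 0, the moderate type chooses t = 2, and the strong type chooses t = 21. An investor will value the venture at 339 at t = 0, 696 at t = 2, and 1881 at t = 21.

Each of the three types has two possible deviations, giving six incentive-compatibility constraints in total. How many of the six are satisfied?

Weak (own payoff 339): to t=2 gives 696 − 196×2 = 304 → no gain ✓; to t=21 gives 1881 − 196×21 = -2235 → no gain ✓.
Strong (own payoff 1881 − 104×21 = -303): to t=0 gives 339 → profitable ✗; to t=2 gives 696 − 104×2 = 488 → profitable ✗.
Moderate (own payoff 696 − 168×2 = 360): to t=0 gives 339 → no gain ✓; to t=21 gives 1881 − 168×21 = -1647 → no gain ✓.
4 of the 6 constraints hold; not an equilibrium.

4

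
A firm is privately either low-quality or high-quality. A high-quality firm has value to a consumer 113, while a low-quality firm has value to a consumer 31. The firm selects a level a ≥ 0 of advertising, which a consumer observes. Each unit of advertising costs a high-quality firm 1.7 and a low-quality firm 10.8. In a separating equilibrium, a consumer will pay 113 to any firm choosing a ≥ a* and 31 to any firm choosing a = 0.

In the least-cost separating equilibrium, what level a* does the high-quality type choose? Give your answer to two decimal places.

A low-quality firm choosing a = 0 receives 31.
Imitating at a* instead would pay 113 at cost 10.8·a*, netting 113 − 10.8·a*.
Indifference: 31 = 113 − 10.8·a*, so a* = (113 − 31) / 10.8 ≈ 7.59.
At a* the low-quality type's incentive constraint just binds; the high-quality type strictly prefers a* since its per-unit cost is lower.

7.59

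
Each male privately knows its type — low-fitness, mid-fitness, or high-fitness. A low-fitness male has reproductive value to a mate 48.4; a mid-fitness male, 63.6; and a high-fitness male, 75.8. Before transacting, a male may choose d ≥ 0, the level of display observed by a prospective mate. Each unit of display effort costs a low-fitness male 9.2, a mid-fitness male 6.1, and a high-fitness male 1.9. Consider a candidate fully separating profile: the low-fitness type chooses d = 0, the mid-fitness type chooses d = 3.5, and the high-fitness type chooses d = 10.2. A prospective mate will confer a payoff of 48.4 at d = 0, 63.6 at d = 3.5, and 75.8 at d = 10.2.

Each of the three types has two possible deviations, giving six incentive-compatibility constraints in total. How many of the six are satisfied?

4

High-fitness (own payoff 75.8 − 1.9×10.2 = 56.42): to d=0 gives 48.4 → no gain ✓; to d=3.5 gives 63.6 − 1.9×3.5 = 56.95 → profitable ✗.
Mid-fitness (own payoff 63.6 − 6.1×3.5 = 42.25): to d=0 gives 48.4 → profitable ✗; to d=10.2 gives 75.8 − 6.1×10.2 = 13.58 → no gain ✓.
Low-fitness (own payoff 48.4): to d=3.5 gives 63.6 − 9.2×3.5 = 31.4 → no gain ✓; to d=10.2 gives 75.8 − 9.2×10.2 = -18.04 → no gain ✓.
4 of the 6 constraints hold; not an equilibrium.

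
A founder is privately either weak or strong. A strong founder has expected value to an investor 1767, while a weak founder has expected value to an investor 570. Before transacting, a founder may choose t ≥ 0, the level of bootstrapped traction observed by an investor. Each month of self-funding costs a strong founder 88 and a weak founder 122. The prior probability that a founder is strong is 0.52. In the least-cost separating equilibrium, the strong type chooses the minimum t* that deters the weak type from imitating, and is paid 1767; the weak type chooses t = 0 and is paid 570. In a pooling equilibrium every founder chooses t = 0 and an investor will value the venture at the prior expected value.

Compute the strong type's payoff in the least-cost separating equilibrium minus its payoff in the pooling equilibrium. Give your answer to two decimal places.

Least-cost separating signal: t* solves 570 = 1767 − 122·t*, so t* = (1767 − 570)/122 ≈ 9.8115.
Strong type's separating payoff: 1767 − 88 × t* = 1767 − 88 × (1767 − 570)/122 = 1767 − 105336/122 ≈ 903.5902.
Pooling payoff: 0.52 × 1767 + 0.48 × 570 = 1192.44.
Difference: 903.5902 − 1192.44 = -288.8498, i.e. -288.85 to two decimal places.
The strong type would prefer the pooling outcome.

-288.85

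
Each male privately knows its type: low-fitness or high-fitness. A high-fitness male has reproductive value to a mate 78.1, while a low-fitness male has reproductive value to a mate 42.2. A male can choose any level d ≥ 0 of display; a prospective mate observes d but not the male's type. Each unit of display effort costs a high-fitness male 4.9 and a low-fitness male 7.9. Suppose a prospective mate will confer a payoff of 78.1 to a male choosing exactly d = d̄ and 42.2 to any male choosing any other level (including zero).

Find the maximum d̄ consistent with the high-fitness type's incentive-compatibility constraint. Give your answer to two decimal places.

Choosing d̄ yields the high-fitness type 78.1 − 4.9·d̄; choosing zero yields 42.2.
The high-fitness type is indifferent at 78.1 − 4.9·d̄ = 42.2, i.e. d̄ = (78.1 − 42.2) / 4.9 ≈ 7.33.
For any d̄ above 7.33 the high-fitness type would rather pool at zero, so separation collapses.

7.33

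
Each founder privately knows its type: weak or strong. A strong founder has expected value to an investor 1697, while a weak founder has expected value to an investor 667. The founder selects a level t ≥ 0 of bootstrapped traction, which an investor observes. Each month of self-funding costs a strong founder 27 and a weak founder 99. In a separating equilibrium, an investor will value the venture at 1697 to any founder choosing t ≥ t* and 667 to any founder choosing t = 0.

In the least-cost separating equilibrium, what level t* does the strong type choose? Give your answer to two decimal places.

A weak founder choosing t = 0 receives 667.
Imitating at t* instead would pay 1697 at cost 99·t*, netting 1697 − 99·t*.
Indifference: 667 = 1697 − 99·t*, so t* = (1697 − 667) / 99 ≈ 10.40.
At t* the weak type's incentive constraint just binds; the strong type strictly prefers t* since its per-unit cost is lower.

10.40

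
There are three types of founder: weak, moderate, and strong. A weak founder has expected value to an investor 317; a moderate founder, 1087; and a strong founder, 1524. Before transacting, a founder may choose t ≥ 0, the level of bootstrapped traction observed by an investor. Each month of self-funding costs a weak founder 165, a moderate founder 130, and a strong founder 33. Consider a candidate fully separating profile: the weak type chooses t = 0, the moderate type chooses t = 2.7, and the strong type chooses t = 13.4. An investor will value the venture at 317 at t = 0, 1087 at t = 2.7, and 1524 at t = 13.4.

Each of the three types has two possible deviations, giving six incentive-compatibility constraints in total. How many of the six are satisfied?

Moderate (own payoff 1087 − 130×2.7 = 736): to t=0 gives 317 → no gain ✓; to t=13.4 gives 1524 − 130×13.4 = -218 → no gain ✓.
Strong (own payoff 1524 − 33×13.4 = 1081.8): to t=0 gives 317 → no gain ✓; to t=2.7 gives 1087 − 33×2.7 = 997.9 → no gain ✓.
Weak (own payoff 317): to t=2.7 gives 1087 − 165×2.7 = 641.5 → profitable ✗; to t=13.4 gives 1524 − 165×13.4 = -687 → no gain ✓.
5 of the 6 constraints hold; not an equilibrium.

5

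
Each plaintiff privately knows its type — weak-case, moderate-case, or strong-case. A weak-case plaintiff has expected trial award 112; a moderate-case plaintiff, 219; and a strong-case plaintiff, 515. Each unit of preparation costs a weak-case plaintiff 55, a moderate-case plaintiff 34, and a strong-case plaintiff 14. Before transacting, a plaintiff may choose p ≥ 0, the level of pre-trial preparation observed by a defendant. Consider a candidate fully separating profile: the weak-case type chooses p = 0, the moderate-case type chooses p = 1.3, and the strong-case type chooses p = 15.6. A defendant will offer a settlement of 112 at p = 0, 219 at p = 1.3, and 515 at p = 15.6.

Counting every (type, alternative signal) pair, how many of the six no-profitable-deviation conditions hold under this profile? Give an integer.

Strong-case (own payoff 515 − 14×15.6 = 296.6): to p=0 gives 112 → no gain ✓; to p=1.3 gives 219 − 14×1.3 = 200.8 → no gain ✓.
Weak-case (own payoff 112): to p=1.3 gives 219 − 55×1.3 = 147.5 → profitable ✗; to p=15.6 gives 515 − 55×15.6 = -343 → no gain ✓.
Moderate-case (own payoff 219 − 34×1.3 = 174.8): to p=0 gives 112 → no gain ✓; to p=15.6 gives 515 − 34×15.6 = -15.4 → no gain ✓.
5 of the 6 constraints hold; not an equilibrium.

5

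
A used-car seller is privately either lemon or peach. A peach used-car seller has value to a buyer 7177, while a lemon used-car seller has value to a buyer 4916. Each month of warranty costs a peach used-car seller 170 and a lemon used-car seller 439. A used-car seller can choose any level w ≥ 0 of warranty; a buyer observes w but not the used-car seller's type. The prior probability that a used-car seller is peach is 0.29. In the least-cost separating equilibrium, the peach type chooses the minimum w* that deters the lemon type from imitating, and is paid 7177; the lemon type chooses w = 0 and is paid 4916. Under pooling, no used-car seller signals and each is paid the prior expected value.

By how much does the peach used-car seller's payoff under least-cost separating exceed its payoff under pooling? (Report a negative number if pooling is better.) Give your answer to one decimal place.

729.8

Least-cost separating signal: w* solves 4916 = 7177 − 439·w*, so w* = (7177 − 4916)/439 ≈ 5.1503.
Peach type's separating payoff: 7177 − 170 × w* = 7177 − 170 × (7177 − 4916)/439 = 7177 − 384370/439 ≈ 6301.442.
Pooling payoff: 0.29 × 7177 + 0.71 × 4916 = 5571.69.
Difference: 6301.442 − 5571.69 = 729.752, i.e. 729.8 to one decimal place.
The peach type prefers to separate.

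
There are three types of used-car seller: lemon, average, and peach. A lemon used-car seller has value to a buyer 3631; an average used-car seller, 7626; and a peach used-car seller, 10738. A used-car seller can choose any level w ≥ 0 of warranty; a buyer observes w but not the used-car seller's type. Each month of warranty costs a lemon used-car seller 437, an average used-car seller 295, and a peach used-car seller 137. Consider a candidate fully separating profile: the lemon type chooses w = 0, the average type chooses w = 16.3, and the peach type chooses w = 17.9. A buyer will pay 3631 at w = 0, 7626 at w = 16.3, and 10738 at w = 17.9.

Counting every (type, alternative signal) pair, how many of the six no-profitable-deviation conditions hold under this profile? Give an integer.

4

Lemon (own payoff 3631): to w=16.3 gives 7626 − 437×16.3 = 502.9 → no gain ✓; to w=17.9 gives 10738 − 437×17.9 = 2915.7 → no gain ✓.
Average (own payoff 7626 − 295×16.3 = 2817.5): to w=0 gives 3631 → profitable ✗; to w=17.9 gives 10738 − 295×17.9 = 5457.5 → profitable ✗.
Peach (own payoff 10738 − 137×17.9 = 8285.7): to w=0 gives 3631 → no gain ✓; to w=16.3 gives 7626 − 137×16.3 = 5392.9 → no gain ✓.
4 of the 6 constraints hold; not an equilibrium.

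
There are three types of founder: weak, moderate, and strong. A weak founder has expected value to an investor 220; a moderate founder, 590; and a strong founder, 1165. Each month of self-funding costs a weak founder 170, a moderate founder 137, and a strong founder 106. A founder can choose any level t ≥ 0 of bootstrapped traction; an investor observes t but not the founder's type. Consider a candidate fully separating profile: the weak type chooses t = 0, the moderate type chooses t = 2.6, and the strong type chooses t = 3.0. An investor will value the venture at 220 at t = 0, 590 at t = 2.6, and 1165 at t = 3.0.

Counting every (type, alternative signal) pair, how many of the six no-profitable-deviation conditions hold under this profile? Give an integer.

Strong (own payoff 1165 − 106×3.0 = 847): to t=0 gives 220 → no gain ✓; to t=2.6 gives 590 − 106×2.6 = 314.4 → no gain ✓.
Moderate (own payoff 590 − 137×2.6 = 233.8): to t=0 gives 220 → no gain ✓; to t=3.0 gives 1165 − 137×3.0 = 754 → profitable ✗.
Weak (own payoff 220): to t=2.6 gives 590 − 170×2.6 = 148 → no gain ✓; to t=3.0 gives 1165 − 170×3.0 = 655 → profitable ✗.
4 of the 6 constraints hold; not an equilibrium.

4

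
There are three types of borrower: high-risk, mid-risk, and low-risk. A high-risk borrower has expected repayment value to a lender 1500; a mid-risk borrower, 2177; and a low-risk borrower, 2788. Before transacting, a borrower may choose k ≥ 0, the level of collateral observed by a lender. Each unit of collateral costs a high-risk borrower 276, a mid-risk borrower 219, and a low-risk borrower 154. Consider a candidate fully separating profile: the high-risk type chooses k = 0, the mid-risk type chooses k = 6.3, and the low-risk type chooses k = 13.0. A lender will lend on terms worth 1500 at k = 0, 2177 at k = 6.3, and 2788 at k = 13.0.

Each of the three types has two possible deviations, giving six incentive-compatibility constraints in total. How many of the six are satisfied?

Mid-risk (own payoff 2177 − 219×6.3 = 797.3): to k=0 gives 1500 → profitable ✗; to k=13.0 gives 2788 − 219×13.0 = -59 → no gain ✓.
High-risk (own payoff 1500): to k=6.3 gives 2177 − 276×6.3 = 438.2 → no gain ✓; to k=13.0 gives 2788 − 276×13.0 = -800 → no gain ✓.
Low-risk (own payoff 2788 − 154×13.0 = 786): to k=0 gives 1500 → profitable ✗; to k=6.3 gives 2177 − 154×6.3 = 1206.8 → profitable ✗.
3 of the 6 constraints hold; not an equilibrium.

3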